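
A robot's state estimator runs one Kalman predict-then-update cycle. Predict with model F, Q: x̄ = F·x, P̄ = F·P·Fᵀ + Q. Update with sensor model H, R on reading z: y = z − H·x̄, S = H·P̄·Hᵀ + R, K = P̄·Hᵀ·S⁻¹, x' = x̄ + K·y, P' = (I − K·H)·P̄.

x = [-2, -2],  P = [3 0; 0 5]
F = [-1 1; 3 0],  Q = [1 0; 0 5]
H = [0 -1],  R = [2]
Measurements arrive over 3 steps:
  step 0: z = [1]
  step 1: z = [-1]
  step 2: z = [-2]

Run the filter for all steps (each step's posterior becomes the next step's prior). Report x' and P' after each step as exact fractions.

step 0: x̄ = F·x = [0, -6]
step 0: P̄ = F·P·Fᵀ + Q = [9 -9; -9 32]
step 0: y = z − H·x̄ = [-5]
step 0: S = H·P̄·Hᵀ + R = [34]
step 0: K = P̄·Hᵀ·S⁻¹ = [9/34; -16/17]
step 0: x' = x̄ + K·y = [-45/34, -22/17]
step 0: P' = (I − K·H)·P̄ = [225/34 -9/17; -9/17 32/17]
step 1: x̄ = F·x = [1/34, -135/34]
step 1: P̄ = F·P·Fᵀ + Q = [359/34 -729/34; -729/34 2195/34]
step 1: y = z − H·x̄ = [-169/34]
step 1: S = H·P̄·Hᵀ + R = [2263/34]
step 1: K = P̄·Hᵀ·S⁻¹ = [729/2263; -2195/2263]
step 1: x' = x̄ + K·y = [-3557/2263, 1925/2263]
step 1: P' = (I − K·H)·P̄ = [8264/2263 -1458/2263; -1458/2263 4390/2263]
step 2: x̄ = F·x = [5482/2263, -10671/2263]
step 2: P̄ = F·P·Fᵀ + Q = [17833/2263 -29166/2263; -29166/2263 85691/2263]
step 2: y = z − H·x̄ = [-15197/2263]
step 2: S = H·P̄·Hᵀ + R = [90217/2263]
step 2: K = P̄·Hᵀ·S⁻¹ = [29166/90217; -85691/90217]
step 2: x' = x̄ + K·y = [22684/90217, 150040/90217]
step 2: P' = (I − K·H)·P̄ = [335035/90217 -58332/90217; -58332/90217 171382/90217]

step 0: x' = [-45/34, -22/17], P' = [225/34 -9/17; -9/17 32/17]
step 1: x' = [-3557/2263, 1925/2263], P' = [8264/2263 -1458/2263; -1458/2263 4390/2263]
step 2: x' = [22684/90217, 150040/90217], P' = [335035/90217 -58332/90217; -58332/90217 171382/90217]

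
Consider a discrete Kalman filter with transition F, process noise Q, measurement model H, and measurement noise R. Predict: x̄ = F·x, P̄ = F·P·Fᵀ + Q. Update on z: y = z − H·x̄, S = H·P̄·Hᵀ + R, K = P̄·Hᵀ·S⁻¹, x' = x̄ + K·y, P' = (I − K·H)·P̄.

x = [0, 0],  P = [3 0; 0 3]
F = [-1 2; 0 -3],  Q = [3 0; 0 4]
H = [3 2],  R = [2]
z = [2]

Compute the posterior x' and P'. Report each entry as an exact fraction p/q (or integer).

x̄ = F·x = [0, 0]
P̄ = F·P·Fᵀ + Q = [18 -18; -18 31]
y = z − H·x̄ = [2]
S = H·P̄·Hᵀ + R = [72]
K = P̄·Hᵀ·S⁻¹ = [1/4; 1/9]
x' = x̄ + K·y = [1/2, 2/9]
P' = (I − K·H)·P̄ = [27/2 -20; -20 271/9]

x' = [1/2, 2/9]
P' = [27/2 -20; -20 271/9]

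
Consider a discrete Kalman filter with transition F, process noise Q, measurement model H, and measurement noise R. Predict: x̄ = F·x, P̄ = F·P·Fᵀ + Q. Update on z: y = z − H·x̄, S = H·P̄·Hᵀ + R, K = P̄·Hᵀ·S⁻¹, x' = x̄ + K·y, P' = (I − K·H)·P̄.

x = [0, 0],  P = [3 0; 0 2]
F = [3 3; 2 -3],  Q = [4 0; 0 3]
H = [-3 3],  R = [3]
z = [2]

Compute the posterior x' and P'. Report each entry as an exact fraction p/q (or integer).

x' = [-98/247, 66/247]
P' = [4900/247 4851/247; 4851/247 4884/247]

x̄ = F·x = [0, 0]
P̄ = F·P·Fᵀ + Q = [49 0; 0 33]
y = z − H·x̄ = [2]
S = H·P̄·Hᵀ + R = [741]
K = P̄·Hᵀ·S⁻¹ = [-49/247; 33/247]
x' = x̄ + K·y = [-98/247, 66/247]
P' = (I − K·H)·P̄ = [4900/247 4851/247; 4851/247 4884/247]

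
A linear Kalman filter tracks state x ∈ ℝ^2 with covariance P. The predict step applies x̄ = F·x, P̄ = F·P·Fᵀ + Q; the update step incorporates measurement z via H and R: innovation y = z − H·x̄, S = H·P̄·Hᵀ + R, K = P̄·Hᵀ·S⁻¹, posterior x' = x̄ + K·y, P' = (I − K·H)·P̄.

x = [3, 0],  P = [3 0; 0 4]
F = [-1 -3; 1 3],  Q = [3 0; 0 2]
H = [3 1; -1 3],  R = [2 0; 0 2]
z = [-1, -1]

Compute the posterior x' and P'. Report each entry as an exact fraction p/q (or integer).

x' = [-1002/5441, -2005/5441]
P' = [1047/5441 -39/5441; -39/5441 1046/5441]

x̄ = F·x = [-3, 3]
P̄ = F·P·Fᵀ + Q = [42 -39; -39 41]
y = z − H·x̄ = [5, -13]
S = H·P̄·Hᵀ + R = [187 -315; -315 647]
K = P̄·Hᵀ·S⁻¹ = [1551/5441 -582/5441; 929/10882 3177/10882]
x' = x̄ + K·y = [-1002/5441, -2005/5441]
P' = (I − K·H)·P̄ = [1047/5441 -39/5441; -39/5441 1046/5441]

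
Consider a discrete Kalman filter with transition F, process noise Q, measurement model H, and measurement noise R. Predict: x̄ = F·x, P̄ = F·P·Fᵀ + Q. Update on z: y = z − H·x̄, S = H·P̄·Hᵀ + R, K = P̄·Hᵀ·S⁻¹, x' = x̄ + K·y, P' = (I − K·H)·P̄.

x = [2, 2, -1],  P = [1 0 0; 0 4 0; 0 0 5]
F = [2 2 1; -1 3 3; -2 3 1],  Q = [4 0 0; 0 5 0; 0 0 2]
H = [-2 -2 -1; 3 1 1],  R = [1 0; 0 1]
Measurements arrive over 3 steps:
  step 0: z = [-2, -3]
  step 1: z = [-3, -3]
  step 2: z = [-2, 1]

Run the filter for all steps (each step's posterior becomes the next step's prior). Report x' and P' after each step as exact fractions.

step 0: x̄ = F·x = [7, 1, 1]
step 0: P̄ = F·P·Fᵀ + Q = [29 37 25; 37 87 53; 25 53 47]
step 0: y = z − H·x̄ = [15, -26]
step 0: S = H·P̄·Hᵀ + R = [1120 -975; -975 874]
step 0: K = P̄·Hᵀ·S⁻¹ = [8057/28255 2761/5651; -18349/28255 -2471/5651; -6797/28255 -385/5651]
step 0: x' = x̄ + K·y = [-8058/5651, 14850/5651, -4730/5651]
step 0: P' = (I − K·H)·P̄ = [27399/28255 5537/28255 -73929/28255; 5537/28255 36241/28255 -65207/28255; -73929/28255 -65207/28255 285069/28255]
step 1: x̄ = F·x = [8854/5651, 38418/5651, 55936/5651]
step 1: P̄ = F·P·Fᵀ + Q = [140401/28255 16699/5651 77958/28255; 16699/5651 459418/5651 184272/5651; 77958/28255 184272/5651 615374/28255]
step 1: y = z − H·x̄ = [133527/5651, -137869/5651]
step 1: S = H·P̄·Hᵀ + R = [3011765/5651 -1974758/5651; -1974758/5651 7015766/28255]
step 1: K = P̄·Hᵀ·S⁻¹ = [36533074/144354335 12680834/28870867; -99376483/144354335 -27393543/57741734; -15159634/144354335 3019254/28870867]
step 1: x' = x̄ + K·y = [-457477342/144354335, 608091363/288708670, 702367012/144354335]
step 1: P' = (I − K·H)·P̄ = [89610213/144354335 -10327031/144354335 -195099438/144354335; -10327031/144354335 315066619/288708670 -195036074/144354335; -195099438/144354335 -195036074/144354335 795430658/144354335]
step 2: x̄ = F·x = [395503691/144354335, 1390686169/57741734, 5058917481/288708670]
step 2: P̄ = F·P·Fᵀ + Q = [718263792/144354335 76028285/28870867 386355231/144354335; 76028285/28870867 2843986831/57741734 1240607457/57741734; 386355231/144354335 1240607457/57741734 5188971291/288708670]
step 2: y = z − H·x̄ = [3994075319/57741734, -7048330901/144354335]
step 2: S = H·P̄·Hᵀ + R = [20417756141/57741734 -7080293207/28870867; -7080293207/28870867 27115198407/144354335]
step 2: K = P̄·Hᵀ·S⁻¹ = [462401486158/1812414910091 798971712006/1812414910091; -1224980095049/1812414910091 -840551485310/1812414910091; -233027295495/1812414910091 153962478678/1812414910091]
step 2: x' = x̄ + K·y = [-2060445998112/1812414910091, -41017348592/1812414910091, 8121881588847/1812414910091]
step 2: P' = (I − K·H)·P̄ = [1123798244770/1812414910091 -137574953394/1812414910091 -2434848068910/1812414910091; -137574953394/1812414910091 1927956626965/1812414910091 -2355783252093/1812414910091; -2434848068910/1812414910091 -2355783252093/1812414910091 9814289937501/1812414910091]

step 0: x' = [-8058/5651, 14850/5651, -4730/5651], P' = [27399/28255 5537/28255 -73929/28255; 5537/28255 36241/28255 -65207/28255; -73929/28255 -65207/28255 285069/28255]
step 1: x' = [-457477342/144354335, 608091363/288708670, 702367012/144354335], P' = [89610213/144354335 -10327031/144354335 -195099438/144354335; -10327031/144354335 315066619/288708670 -195036074/144354335; -195099438/144354335 -195036074/144354335 795430658/144354335]
step 2: x' = [-2060445998112/1812414910091, -41017348592/1812414910091, 8121881588847/1812414910091], P' = [1123798244770/1812414910091 -137574953394/1812414910091 -2434848068910/1812414910091; -137574953394/1812414910091 1927956626965/1812414910091 -2355783252093/1812414910091; -2434848068910/1812414910091 -2355783252093/1812414910091 9814289937501/1812414910091]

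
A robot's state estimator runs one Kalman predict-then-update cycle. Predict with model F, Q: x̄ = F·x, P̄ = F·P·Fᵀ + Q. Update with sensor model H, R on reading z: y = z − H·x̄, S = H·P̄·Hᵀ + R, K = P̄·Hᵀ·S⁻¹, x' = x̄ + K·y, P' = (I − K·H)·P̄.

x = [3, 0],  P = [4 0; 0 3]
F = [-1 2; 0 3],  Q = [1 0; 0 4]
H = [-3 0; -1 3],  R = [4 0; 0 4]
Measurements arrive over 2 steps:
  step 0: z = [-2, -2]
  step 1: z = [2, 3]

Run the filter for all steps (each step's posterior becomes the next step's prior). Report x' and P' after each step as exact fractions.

step 0: x' = [8326/17823, -2144/5941], P' = [7580/17823 908/5941; 908/5941 2872/5941]
step 1: x' = [-5391997/7768247, 5235303/7768247], P' = [2919824/7768247 1082076/7768247; 1082076/7768247 3621944/7768247]

step 0: x̄ = F·x = [-3, 0]
step 0: P̄ = F·P·Fᵀ + Q = [17 18; 18 31]
step 0: y = z − H·x̄ = [-11, -5]
step 0: S = H·P̄·Hᵀ + R = [157 -111; -111 192]
step 0: K = P̄·Hᵀ·S⁻¹ = [-1895/5941 148/17823; -681/5941 1927/5941]
step 0: x' = x̄ + K·y = [8326/17823, -2144/5941]
step 0: P' = (I − K·H)·P̄ = [7580/17823 908/5941; 908/5941 2872/5941]
step 1: x̄ = F·x = [-1630/1371, -6432/5941]
step 1: P̄ = F·P·Fᵀ + Q = [3767/1371 1116/457; 1116/457 49612/5941]
step 1: y = z − H·x̄ = [-716/457, 90167/17823]
step 1: S = H·P̄·Hᵀ + R = [13129/457 -6277/457; -6277/457 1198643/17823]
step 1: K = P̄·Hᵀ·S⁻¹ = [-2189868/7768247 81601/7768247; -811557/7768247 2445939/7768247]
step 1: x' = x̄ + K·y = [-5391997/7768247, 5235303/7768247]
step 1: P' = (I − K·H)·P̄ = [2919824/7768247 1082076/7768247; 1082076/7768247 3621944/7768247]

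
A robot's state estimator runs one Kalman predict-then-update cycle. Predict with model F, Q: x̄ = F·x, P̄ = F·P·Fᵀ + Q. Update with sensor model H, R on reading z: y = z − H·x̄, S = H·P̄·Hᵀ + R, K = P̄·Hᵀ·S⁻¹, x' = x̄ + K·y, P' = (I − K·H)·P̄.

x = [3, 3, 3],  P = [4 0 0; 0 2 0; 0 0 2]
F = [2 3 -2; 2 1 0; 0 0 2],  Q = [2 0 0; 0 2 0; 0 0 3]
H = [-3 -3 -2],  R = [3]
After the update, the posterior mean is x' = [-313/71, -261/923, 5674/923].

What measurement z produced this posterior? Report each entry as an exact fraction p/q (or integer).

z = [2]

x̄ = F·x = [9, 9, 6]
P̄ = F·P·Fᵀ + Q = [44 22 -8; 22 20 0; -8 0 11]
S = H·P̄·Hᵀ + R = [923]
K = P̄·Hᵀ·S⁻¹ = [-14/71; -126/923; 2/923]
x' − x̄ = [-952/71, -8568/923, 136/923] = K·y
y = (KᵀK)⁻¹·Kᵀ·(x' − x̄) = [68]
z = y + H·x̄ = [68] + [-66] = [2]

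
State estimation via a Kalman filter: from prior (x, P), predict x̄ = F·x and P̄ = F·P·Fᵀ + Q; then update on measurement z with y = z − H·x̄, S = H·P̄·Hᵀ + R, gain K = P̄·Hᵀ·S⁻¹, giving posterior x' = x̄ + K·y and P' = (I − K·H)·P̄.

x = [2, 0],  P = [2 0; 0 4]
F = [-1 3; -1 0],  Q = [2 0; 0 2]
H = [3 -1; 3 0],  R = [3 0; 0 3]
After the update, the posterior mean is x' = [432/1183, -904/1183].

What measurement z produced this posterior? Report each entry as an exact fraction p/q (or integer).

z = [1, 2]

x̄ = F·x = [-2, -2]
P̄ = F·P·Fᵀ + Q = [40 2; 2 4]
S = H·P̄·Hᵀ + R = [355 354; 354 363]
K = P̄·Hᵀ·S⁻¹ = [118/1183 276/1183; -466/1183 474/1183]
x' − x̄ = [2798/1183, 1462/1183] = K·y
y = (KᵀK)⁻¹·Kᵀ·(x' − x̄) = [5, 8]
z = y + H·x̄ = [5, 8] + [-4, -6] = [1, 2]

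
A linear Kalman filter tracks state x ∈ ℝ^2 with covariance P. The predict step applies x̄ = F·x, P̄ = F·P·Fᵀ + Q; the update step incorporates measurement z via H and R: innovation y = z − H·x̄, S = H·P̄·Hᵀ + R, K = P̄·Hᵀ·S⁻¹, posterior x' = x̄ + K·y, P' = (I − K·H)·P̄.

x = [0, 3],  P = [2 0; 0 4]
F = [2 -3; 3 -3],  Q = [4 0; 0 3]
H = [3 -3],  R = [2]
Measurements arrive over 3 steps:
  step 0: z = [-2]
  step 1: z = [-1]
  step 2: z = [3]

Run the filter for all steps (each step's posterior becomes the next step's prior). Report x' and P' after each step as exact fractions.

step 0: x̄ = F·x = [-9, -9]
step 0: P̄ = F·P·Fᵀ + Q = [48 48; 48 57]
step 0: y = z − H·x̄ = [-2]
step 0: S = H·P̄·Hᵀ + R = [83]
step 0: K = P̄·Hᵀ·S⁻¹ = [0; -27/83]
step 0: x' = x̄ + K·y = [-9, -693/83]
step 0: P' = (I − K·H)·P̄ = [48 48; 48 4002/83]
step 1: x̄ = F·x = [585/83, -162/83]
step 1: P̄ = F·P·Fᵀ + Q = [4478/83 162/83; 162/83 411/83]
step 1: y = z − H·x̄ = [-28]
step 1: S = H·P̄·Hᵀ + R = [497]
step 1: K = P̄·Hᵀ·S⁻¹ = [156/497; -9/497]
step 1: x' = x̄ + K·y = [-10257/5893, -8514/5893]
step 1: P' = (I − K·H)·P̄ = [205678/41251 197046/41251; 197046/41251 197544/41251]
step 2: x̄ = F·x = [5028/5893, -63/71]
step 2: P̄ = F·P·Fᵀ + Q = [401060/41251 678/497; 678/497 2481/497]
step 2: y = z − H·x̄ = [-13092/5893]
step 2: S = H·P̄·Hᵀ + R = [4532417/41251]
step 2: K = P̄·Hᵀ·S⁻¹ = [1034358/4532417; -448947/4532417]
step 2: x' = x̄ + K·y = [1569180/4532417, -3024333/4532417]
step 2: P' = (I − K·H)·P̄ = [18129856/4532417 17440284/4532417; 17440284/4532417 17739582/4532417]

step 0: x' = [-9, -693/83], P' = [48 48; 48 4002/83]
step 1: x' = [-10257/5893, -8514/5893], P' = [205678/41251 197046/41251; 197046/41251 197544/41251]
step 2: x' = [1569180/4532417, -3024333/4532417], P' = [18129856/4532417 17440284/4532417; 17440284/4532417 17739582/4532417]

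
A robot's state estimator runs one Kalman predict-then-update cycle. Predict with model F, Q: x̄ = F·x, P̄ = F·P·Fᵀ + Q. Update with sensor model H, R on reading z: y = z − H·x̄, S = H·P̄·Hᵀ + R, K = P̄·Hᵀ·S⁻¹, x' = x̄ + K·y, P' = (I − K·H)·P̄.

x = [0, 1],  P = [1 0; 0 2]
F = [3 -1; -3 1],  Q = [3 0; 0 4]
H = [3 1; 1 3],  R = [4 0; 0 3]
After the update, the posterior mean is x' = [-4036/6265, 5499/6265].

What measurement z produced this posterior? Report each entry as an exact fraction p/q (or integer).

x̄ = F·x = [-1, 1]
P̄ = F·P·Fᵀ + Q = [14 -11; -11 15]
S = H·P̄·Hᵀ + R = [79 -23; -23 86]
K = P̄·Hᵀ·S⁻¹ = [2229/6265 -788/6265; -766/6265 2272/6265]
x' − x̄ = [2229/6265, -766/6265] = K·y
y = (KᵀK)⁻¹·Kᵀ·(x' − x̄) = [1, 0]
z = y + H·x̄ = [1, 0] + [-2, 2] = [-1, 2]

z = [-1, 2]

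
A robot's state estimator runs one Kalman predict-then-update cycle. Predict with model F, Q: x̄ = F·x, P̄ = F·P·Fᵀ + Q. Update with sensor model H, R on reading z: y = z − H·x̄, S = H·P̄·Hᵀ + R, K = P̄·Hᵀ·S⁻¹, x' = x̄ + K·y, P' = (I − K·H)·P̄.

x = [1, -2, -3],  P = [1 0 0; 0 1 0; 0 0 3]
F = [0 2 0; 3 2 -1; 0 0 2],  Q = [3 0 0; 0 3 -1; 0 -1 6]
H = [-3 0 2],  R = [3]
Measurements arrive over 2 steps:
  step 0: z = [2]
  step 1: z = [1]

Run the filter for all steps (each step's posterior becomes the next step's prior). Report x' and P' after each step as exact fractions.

step 0: x̄ = F·x = [-4, 2, -6]
step 0: P̄ = F·P·Fᵀ + Q = [7 4 0; 4 19 -7; 0 -7 18]
step 0: y = z − H·x̄ = [2]
step 0: S = H·P̄·Hᵀ + R = [138]
step 0: K = P̄·Hᵀ·S⁻¹ = [-7/46; -13/69; 6/23]
step 0: x' = x̄ + K·y = [-99/23, 112/69, -126/23]
step 0: P' = (I − K·H)·P̄ = [175/46 1/23 126/23; 1/23 973/69 -5/23; 126/23 -5/23 198/23]
step 1: x̄ = F·x = [224/69, -289/69, -252/23]
step 1: P̄ = F·P·Fᵀ + Q = [4099/69 3940/69 -20/23; 3940/69 9767/138 317/23; -20/23 317/23 930/23]
step 1: y = z − H·x̄ = [751/23]
step 1: S = H·P̄·Hᵀ + R = [16326/23]
step 1: K = P̄·Hᵀ·S⁻¹ = [-4139/16326; -551/2721; 320/2721]
step 1: x' = x̄ + K·y = [-82147/16326, -9796/907, -19364/2721]
step 1: P' = (I − K·H)·P̄ = [225019/16326 18739/907 55220/2721; 18739/907 226759/5442 27833/907; 55220/2721 27833/907 27770/907]

step 0: x' = [-99/23, 112/69, -126/23], P' = [175/46 1/23 126/23; 1/23 973/69 -5/23; 126/23 -5/23 198/23]
step 1: x' = [-82147/16326, -9796/907, -19364/2721], P' = [225019/16326 18739/907 55220/2721; 18739/907 226759/5442 27833/907; 55220/2721 27833/907 27770/907]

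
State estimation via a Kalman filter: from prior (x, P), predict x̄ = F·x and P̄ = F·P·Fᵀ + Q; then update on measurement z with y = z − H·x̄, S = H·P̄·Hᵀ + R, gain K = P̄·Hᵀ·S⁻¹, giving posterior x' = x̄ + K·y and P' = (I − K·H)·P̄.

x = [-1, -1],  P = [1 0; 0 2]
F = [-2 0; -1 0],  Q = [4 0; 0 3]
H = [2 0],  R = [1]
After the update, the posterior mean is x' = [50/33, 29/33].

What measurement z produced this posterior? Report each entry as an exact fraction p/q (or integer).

x̄ = F·x = [2, 1]
P̄ = F·P·Fᵀ + Q = [8 2; 2 4]
S = H·P̄·Hᵀ + R = [33]
K = P̄·Hᵀ·S⁻¹ = [16/33; 4/33]
x' − x̄ = [-16/33, -4/33] = K·y
y = (KᵀK)⁻¹·Kᵀ·(x' − x̄) = [-1]
z = y + H·x̄ = [-1] + [4] = [3]

z = [3]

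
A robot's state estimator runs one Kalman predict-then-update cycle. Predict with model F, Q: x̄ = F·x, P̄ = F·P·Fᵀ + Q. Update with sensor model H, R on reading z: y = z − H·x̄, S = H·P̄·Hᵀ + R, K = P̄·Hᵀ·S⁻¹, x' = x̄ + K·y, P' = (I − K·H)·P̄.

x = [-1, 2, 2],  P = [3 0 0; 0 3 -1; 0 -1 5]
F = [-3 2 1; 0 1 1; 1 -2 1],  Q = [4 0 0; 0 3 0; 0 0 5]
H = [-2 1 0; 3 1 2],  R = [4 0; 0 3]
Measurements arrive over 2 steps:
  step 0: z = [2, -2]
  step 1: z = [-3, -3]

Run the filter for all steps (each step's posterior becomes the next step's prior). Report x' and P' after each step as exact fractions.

step 0: x̄ = F·x = [9, 4, -3]
step 0: P̄ = F·P·Fᵀ + Q = [44 8 -16; 8 9 0; -16 0 29]
step 0: y = z − H·x̄ = [16, -27]
step 0: S = H·P̄·Hᵀ + R = [157 -183; -183 380]
step 0: K = P̄·Hᵀ·S⁻¹ = [-10636/26171 2316/26171; 3379/26171 3900/26171; 13990/26171 7426/26171]
step 0: x' = x̄ + K·y = [2831/26171, 53448/26171, -55175/26171]
step 0: P' = (I − K·H)·P̄ = [50516/26171 58488/26171 -101544/26171; 58488/26171 130492/26171 -147128/26171; -101544/26171 -147128/26171 237019/26171]
step 1: x̄ = F·x = [43228/26171, -1727/26171, -159240/26171]
step 1: P̄ = F·P·Fᵀ + Q = [637211/26171 185787/26171 234495/26171; 185787/26171 151768/26171 80107/26171; 234495/26171 80107/26171 1091830/26171]
step 1: y = z − H·x̄ = [9670/26171, 112010/26171]
step 1: S = H·P̄·Hᵀ + R = [2062148/26171 -4263477/26171; -4263477/26171 14581590/26171]
step 1: K = P̄·Hᵀ·S⁻¹ = [-4832320/11651339 637765/11651339; 6384967/151467407 10897254/151467407; 88906018/151467407 56817585/151467407]
step 1: x' = x̄ + K·y = [20189202/11651339, 3000267/11651339, -49660990/11651339]
step 1: P' = (I − K·H)·P̄ = [20135349/11651339 20941418/11651339 -39717085/11651339; 20941418/11651339 570016736/151467407 -677020138/151467407; -39717085/11651339 -677020138/151467407 1198219604/151467407]

step 0: x' = [2831/26171, 53448/26171, -55175/26171], P' = [50516/26171 58488/26171 -101544/26171; 58488/26171 130492/26171 -147128/26171; -101544/26171 -147128/26171 237019/26171]
step 1: x' = [20189202/11651339, 3000267/11651339, -49660990/11651339], P' = [20135349/11651339 20941418/11651339 -39717085/11651339; 20941418/11651339 570016736/151467407 -677020138/151467407; -39717085/11651339 -677020138/151467407 1198219604/151467407]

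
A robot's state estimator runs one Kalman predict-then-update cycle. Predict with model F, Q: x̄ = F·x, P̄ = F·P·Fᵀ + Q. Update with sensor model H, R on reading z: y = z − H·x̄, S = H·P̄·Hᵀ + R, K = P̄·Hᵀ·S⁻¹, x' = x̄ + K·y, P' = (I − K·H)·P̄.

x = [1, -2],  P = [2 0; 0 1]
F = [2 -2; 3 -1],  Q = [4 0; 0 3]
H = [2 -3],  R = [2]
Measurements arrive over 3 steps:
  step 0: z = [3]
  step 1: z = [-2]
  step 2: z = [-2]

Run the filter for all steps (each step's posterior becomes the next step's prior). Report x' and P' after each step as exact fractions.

step 0: x̄ = F·x = [6, 5]
step 0: P̄ = F·P·Fᵀ + Q = [16 14; 14 22]
step 0: y = z − H·x̄ = [6]
step 0: S = H·P̄·Hᵀ + R = [96]
step 0: K = P̄·Hᵀ·S⁻¹ = [-5/48; -19/48]
step 0: x' = x̄ + K·y = [43/8, 21/8]
step 0: P' = (I − K·H)·P̄ = [359/24 241/24; 241/24 167/24]
step 1: x̄ = F·x = [11/2, 27/2]
step 1: P̄ = F·P·Fᵀ + Q = [34/3 70/3; 70/3 253/3]
step 1: y = z − H·x̄ = [55/2]
step 1: S = H·P̄·Hᵀ + R = [1579/3]
step 1: K = P̄·Hᵀ·S⁻¹ = [-142/1579; -619/1579]
step 1: x' = x̄ + K·y = [9559/3158, 4294/1579]
step 1: P' = (I − K·H)·P̄ = [11174/1579 7544/1579; 7544/1579 5442/1579]
step 2: x̄ = F·x = [971/1579, 20089/3158]
step 2: P̄ = F·P·Fᵀ + Q = [12428/1579 17576/1579; 17576/1579 65481/1579]
step 2: y = z − H·x̄ = [50067/3158]
step 2: S = H·P̄·Hᵀ + R = [431287/1579]
step 2: K = P̄·Hᵀ·S⁻¹ = [-27872/431287; -161291/431287]
step 2: x' = x̄ + K·y = [-176665/431287, 186437/431287]
step 2: P' = (I − K·H)·P̄ = [2902588/431287 1953640/431287; 1953640/431287 1409954/431287]

step 0: x' = [43/8, 21/8], P' = [359/24 241/24; 241/24 167/24]
step 1: x' = [9559/3158, 4294/1579], P' = [11174/1579 7544/1579; 7544/1579 5442/1579]
step 2: x' = [-176665/431287, 186437/431287], P' = [2902588/431287 1953640/431287; 1953640/431287 1409954/431287]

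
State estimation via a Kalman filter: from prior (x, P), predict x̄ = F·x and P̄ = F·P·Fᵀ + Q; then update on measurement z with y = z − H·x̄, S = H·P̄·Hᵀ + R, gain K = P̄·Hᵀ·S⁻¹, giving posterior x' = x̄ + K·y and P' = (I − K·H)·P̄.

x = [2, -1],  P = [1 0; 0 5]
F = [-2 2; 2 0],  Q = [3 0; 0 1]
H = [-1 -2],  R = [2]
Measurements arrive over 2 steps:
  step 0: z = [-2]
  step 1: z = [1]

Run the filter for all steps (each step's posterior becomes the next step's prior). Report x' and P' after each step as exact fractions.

step 0: x' = [-6, 4], P' = [530/33 -82/11; -82/11 43/11]
step 1: x' = [2957/193, -7974/965], P' = [13778/193 -7190/193; -7190/193 19177/965]

step 0: x̄ = F·x = [-6, 4]
step 0: P̄ = F·P·Fᵀ + Q = [27 -4; -4 5]
step 0: y = z − H·x̄ = [0]
step 0: S = H·P̄·Hᵀ + R = [33]
step 0: K = P̄·Hᵀ·S⁻¹ = [-19/33; -2/11]
step 0: x' = x̄ + K·y = [-6, 4]
step 0: P' = (I − K·H)·P̄ = [530/33 -82/11; -82/11 43/11]
step 1: x̄ = F·x = [20, -12]
step 1: P̄ = F·P·Fᵀ + Q = [4703/33 -3104/33; -3104/33 2153/33]
step 1: y = z − H·x̄ = [-3]
step 1: S = H·P̄·Hᵀ + R = [965/33]
step 1: K = P̄·Hᵀ·S⁻¹ = [301/193; -1202/965]
step 1: x' = x̄ + K·y = [2957/193, -7974/965]
step 1: P' = (I − K·H)·P̄ = [13778/193 -7190/193; -7190/193 19177/965]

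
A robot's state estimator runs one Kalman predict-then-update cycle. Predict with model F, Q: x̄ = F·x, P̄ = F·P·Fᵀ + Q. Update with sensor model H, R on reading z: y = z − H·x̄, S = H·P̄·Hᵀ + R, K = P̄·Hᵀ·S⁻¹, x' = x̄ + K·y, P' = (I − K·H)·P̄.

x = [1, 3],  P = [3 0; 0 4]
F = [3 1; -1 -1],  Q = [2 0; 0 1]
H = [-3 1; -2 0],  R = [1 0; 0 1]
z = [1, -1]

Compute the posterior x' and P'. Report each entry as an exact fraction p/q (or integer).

x̄ = F·x = [6, -4]
P̄ = F·P·Fᵀ + Q = [33 -13; -13 8]
y = z − H·x̄ = [23, 11]
S = H·P̄·Hᵀ + R = [384 224; 224 133]
K = P̄·Hᵀ·S⁻¹ = [-1/8 -2/7; 61/128 -17/28]
x' = x̄ + K·y = [-1/56, 253/896]
P' = (I − K·H)·P̄ = [1/7 17/56; 17/56 1243/896]

x' = [-1/56, 253/896]
P' = [1/7 17/56; 17/56 1243/896]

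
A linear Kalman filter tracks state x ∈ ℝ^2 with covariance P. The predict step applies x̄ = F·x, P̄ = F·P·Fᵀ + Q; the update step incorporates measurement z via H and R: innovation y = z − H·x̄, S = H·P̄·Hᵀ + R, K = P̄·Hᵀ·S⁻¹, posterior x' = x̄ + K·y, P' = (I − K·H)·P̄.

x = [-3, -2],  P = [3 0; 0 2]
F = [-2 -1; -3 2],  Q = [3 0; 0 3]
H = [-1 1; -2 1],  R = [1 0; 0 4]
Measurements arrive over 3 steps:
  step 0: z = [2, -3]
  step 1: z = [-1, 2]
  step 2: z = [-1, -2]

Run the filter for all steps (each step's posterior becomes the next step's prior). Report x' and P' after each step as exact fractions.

step 0: x' = [1663/306, 1130/153], P' = [1159/306 689/153; 689/153 938/153]
step 1: x' = [-20205/9079, -24216/9079], P' = [487383/181580 265017/90790; 265017/90790 176563/45395]
step 2: x' = [11039509/6734604, 2426063/3367302], P' = [199238785/74080644 108737207/37040322; 108737207/37040322 72578245/18520161]

step 0: x̄ = F·x = [8, 5]
step 0: P̄ = F·P·Fᵀ + Q = [17 14; 14 38]
step 0: y = z − H·x̄ = [5, 8]
step 0: S = H·P̄·Hᵀ + R = [28 30; 30 54]
step 0: K = P̄·Hᵀ·S⁻¹ = [73/102 -235/306; 83/51 -110/153]
step 0: x' = x̄ + K·y = [1663/306, 1130/153]
step 0: P' = (I − K·H)·P̄ = [1159/306 689/153; 689/153 938/153]
step 1: x̄ = F·x = [-931/51, -469/306]
step 1: P̄ = F·P·Fᵀ + Q = [719/17 304/51; 304/51 2317/306]
step 1: y = z − H·x̄ = [-319/18, -10091/306]
step 1: S = H·P̄·Hᵀ + R = [701/18 1337/18; 1337/18 48013/306]
step 1: K = P̄·Hᵀ·S⁻¹ = [6093/25940 -111183/181580; 12587/12970 -44227/90790]
step 1: x' = x̄ + K·y = [-20205/9079, -24216/9079]
step 1: P' = (I − K·H)·P̄ = [487383/181580 265017/90790; 265017/90790 176563/45395]
step 2: x̄ = F·x = [64626/9079, 12183/9079]
step 2: P̄ = F·P·Fᵀ + Q = [266033/9079 49088/9079; 49088/9079 1395787/181580]
step 2: y = z − H·x̄ = [43364/9079, 98911/9079]
step 2: S = H·P̄·Hᵀ + R = [4934507/181580 9091827/181580; 9091827/181580 19477707/181580]
step 2: K = P̄·Hᵀ·S⁻¹ = [6078543/24693548 -45250789/74080644; 12139761/12346774 -18079481/37040322]
step 2: x' = x̄ + K·y = [11039509/6734604, 2426063/3367302]
step 2: P' = (I − K·H)·P̄ = [199238785/74080644 108737207/37040322; 108737207/37040322 72578245/18520161]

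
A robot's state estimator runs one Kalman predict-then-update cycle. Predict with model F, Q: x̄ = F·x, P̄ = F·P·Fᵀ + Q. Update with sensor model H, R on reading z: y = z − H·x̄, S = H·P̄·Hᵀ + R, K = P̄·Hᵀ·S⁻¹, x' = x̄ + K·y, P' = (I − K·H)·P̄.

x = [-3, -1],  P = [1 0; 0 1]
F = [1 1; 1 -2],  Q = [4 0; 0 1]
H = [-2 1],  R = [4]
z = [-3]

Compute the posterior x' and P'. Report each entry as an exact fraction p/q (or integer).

x' = [-11/19, -59/19]
P' = [59/38 33/19; 33/19 82/19]

x̄ = F·x = [-4, -1]
P̄ = F·P·Fᵀ + Q = [6 -1; -1 6]
y = z − H·x̄ = [-10]
S = H·P̄·Hᵀ + R = [38]
K = P̄·Hᵀ·S⁻¹ = [-13/38; 4/19]
x' = x̄ + K·y = [-11/19, -59/19]
P' = (I − K·H)·P̄ = [59/38 33/19; 33/19 82/19]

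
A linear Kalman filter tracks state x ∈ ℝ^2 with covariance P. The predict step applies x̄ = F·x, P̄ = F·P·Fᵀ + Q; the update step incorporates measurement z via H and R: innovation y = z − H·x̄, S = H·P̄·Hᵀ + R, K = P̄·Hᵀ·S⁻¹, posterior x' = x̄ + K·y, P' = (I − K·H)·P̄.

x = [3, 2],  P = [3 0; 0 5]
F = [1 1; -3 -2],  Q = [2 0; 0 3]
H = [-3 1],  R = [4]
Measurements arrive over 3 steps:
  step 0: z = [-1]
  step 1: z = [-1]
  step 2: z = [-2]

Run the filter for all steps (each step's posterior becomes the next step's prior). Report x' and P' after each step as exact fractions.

step 0: x̄ = F·x = [5, -13]
step 0: P̄ = F·P·Fᵀ + Q = [10 -19; -19 50]
step 0: y = z − H·x̄ = [27]
step 0: S = H·P̄·Hᵀ + R = [258]
step 0: K = P̄·Hᵀ·S⁻¹ = [-49/258; 107/258]
step 0: x' = x̄ + K·y = [-11/86, -155/86]
step 0: P' = (I − K·H)·P̄ = [179/258 341/258; 341/258 1451/258]
step 1: x̄ = F·x = [-83/43, 343/86]
step 1: P̄ = F·P·Fᵀ + Q = [1414/129 -2572/129; -2572/129 12281/258]
step 1: y = z − H·x̄ = [-927/86]
step 1: S = H·P̄·Hᵀ + R = [69629/258]
step 1: K = P̄·Hᵀ·S⁻¹ = [-13628/69629; 3959/9947]
step 1: x' = x̄ + K·y = [12497/69629, -3002/9947]
step 1: P' = (I − K·H)·P̄ = [43366/69629 10798/9947; 10798/9947 6890/1421]
step 2: x̄ = F·x = [-8517/69629, 4537/69629]
step 2: P̄ = F·P·Fᵀ + Q = [671406/69629 -1183248/69629; -1183248/69629 2856653/69629]
step 2: y = z − H·x̄ = [-169346/69629]
step 2: S = H·P̄·Hᵀ + R = [16277311/69629]
step 2: K = P̄·Hᵀ·S⁻¹ = [-3197466/16277311; 6406397/16277311]
step 2: x' = x̄ + K·y = [5785581/16277311, -14520495/16277311]
step 2: P' = (I − K·H)·P̄ = [10123590/16277311 17580906/16277311; 17580906/16277311 78368306/16277311]

step 0: x' = [-11/86, -155/86], P' = [179/258 341/258; 341/258 1451/258]
step 1: x' = [12497/69629, -3002/9947], P' = [43366/69629 10798/9947; 10798/9947 6890/1421]
step 2: x' = [5785581/16277311, -14520495/16277311], P' = [10123590/16277311 17580906/16277311; 17580906/16277311 78368306/16277311]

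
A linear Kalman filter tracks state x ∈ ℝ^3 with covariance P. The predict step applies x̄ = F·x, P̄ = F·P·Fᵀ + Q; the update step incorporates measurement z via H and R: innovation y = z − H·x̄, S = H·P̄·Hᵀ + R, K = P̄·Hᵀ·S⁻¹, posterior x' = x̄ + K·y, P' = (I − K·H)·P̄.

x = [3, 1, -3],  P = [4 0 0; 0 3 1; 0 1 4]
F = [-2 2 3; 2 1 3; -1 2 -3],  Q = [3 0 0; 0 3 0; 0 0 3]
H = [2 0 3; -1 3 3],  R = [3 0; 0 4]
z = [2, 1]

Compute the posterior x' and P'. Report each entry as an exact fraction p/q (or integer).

x̄ = F·x = [-13, -2, 8]
P̄ = F·P·Fᵀ + Q = [79 35 -16; 35 64 -35; -16 -35 43]
y = z − H·x̄ = [4, -30]
S = H·P̄·Hᵀ + R = [514 76; 76 302]
K = P̄·Hᵀ·S⁻¹ = [8723/37363 -4917/37363; -7261/74726 7347/37363; 13127/74726 3297/37363]
x' = x̄ + K·y = [-303317/37363, -309658/37363, 226248/37363]
P' = (I − K·H)·P̄ = [1883973/37363 1868694/37363 -1247259/37363; 1868694/37363 3764241/74726 -2498853/74726; -1247259/37363 -2498853/74726 1676139/74726]

x' = [-303317/37363, -309658/37363, 226248/37363]
P' = [1883973/37363 1868694/37363 -1247259/37363; 1868694/37363 3764241/74726 -2498853/74726; -1247259/37363 -2498853/74726 1676139/74726]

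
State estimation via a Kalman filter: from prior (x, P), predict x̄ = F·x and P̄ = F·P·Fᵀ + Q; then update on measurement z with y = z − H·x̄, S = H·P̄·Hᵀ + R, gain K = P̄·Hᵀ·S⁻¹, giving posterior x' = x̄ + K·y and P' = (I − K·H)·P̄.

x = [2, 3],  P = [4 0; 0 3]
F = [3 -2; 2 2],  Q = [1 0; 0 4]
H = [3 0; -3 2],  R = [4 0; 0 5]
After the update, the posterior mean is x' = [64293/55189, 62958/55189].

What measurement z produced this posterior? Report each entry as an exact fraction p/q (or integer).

x̄ = F·x = [0, 10]
P̄ = F·P·Fᵀ + Q = [49 12; 12 32]
S = H·P̄·Hᵀ + R = [445 -369; -369 430]
K = P̄·Hᵀ·S⁻¹ = [17823/55189 -492/55189; 25812/55189 25744/55189]
x' − x̄ = [64293/55189, -488932/55189] = K·y
y = (KᵀK)⁻¹·Kᵀ·(x' − x̄) = [3, -22]
z = y + H·x̄ = [3, -22] + [0, 20] = [3, -2]

z = [3, -2]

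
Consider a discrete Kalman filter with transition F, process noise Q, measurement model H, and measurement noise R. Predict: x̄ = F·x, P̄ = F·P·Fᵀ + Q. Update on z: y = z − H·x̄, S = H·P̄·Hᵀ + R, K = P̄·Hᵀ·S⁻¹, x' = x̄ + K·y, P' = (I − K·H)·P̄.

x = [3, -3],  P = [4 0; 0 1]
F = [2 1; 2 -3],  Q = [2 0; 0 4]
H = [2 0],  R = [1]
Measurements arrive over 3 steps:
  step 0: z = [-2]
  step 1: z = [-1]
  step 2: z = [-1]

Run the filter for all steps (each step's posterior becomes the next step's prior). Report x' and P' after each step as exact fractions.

step 0: x' = [-73/77, 947/77], P' = [19/77 13/77; 13/77 1557/77]
step 1: x' = [-2877/7433, -85685/7433], P' = [1839/7433 -4647/7433; -4647/7433 252921/7433]
step 2: x' = [-604549/1033653, 117457/344551], P' = [256555/1033653 -244273/344551; -244273/344551 13488271/344551]

step 0: x̄ = F·x = [3, 15]
step 0: P̄ = F·P·Fᵀ + Q = [19 13; 13 29]
step 0: y = z − H·x̄ = [-8]
step 0: S = H·P̄·Hᵀ + R = [77]
step 0: K = P̄·Hᵀ·S⁻¹ = [38/77; 26/77]
step 0: x' = x̄ + K·y = [-73/77, 947/77]
step 0: P' = (I − K·H)·P̄ = [19/77 13/77; 13/77 1557/77]
step 1: x̄ = F·x = [801/77, -2987/77]
step 1: P̄ = F·P·Fᵀ + Q = [1839/77 -4647/77; -4647/77 14241/77]
step 1: y = z − H·x̄ = [-1679/77]
step 1: S = H·P̄·Hᵀ + R = [7433/77]
step 1: K = P̄·Hᵀ·S⁻¹ = [3678/7433; -9294/7433]
step 1: x' = x̄ + K·y = [-2877/7433, -85685/7433]
step 1: P' = (I − K·H)·P̄ = [1839/7433 -4647/7433; -4647/7433 252921/7433]
step 2: x̄ = F·x = [-91439/7433, 251301/7433]
step 2: P̄ = F·P·Fᵀ + Q = [256555/7433 -732819/7433; -732819/7433 2369141/7433]
step 2: y = z − H·x̄ = [175445/7433]
step 2: S = H·P̄·Hᵀ + R = [1033653/7433]
step 2: K = P̄·Hᵀ·S⁻¹ = [513110/1033653; -488546/344551]
step 2: x' = x̄ + K·y = [-604549/1033653, 117457/344551]
step 2: P' = (I − K·H)·P̄ = [256555/1033653 -244273/344551; -244273/344551 13488271/344551]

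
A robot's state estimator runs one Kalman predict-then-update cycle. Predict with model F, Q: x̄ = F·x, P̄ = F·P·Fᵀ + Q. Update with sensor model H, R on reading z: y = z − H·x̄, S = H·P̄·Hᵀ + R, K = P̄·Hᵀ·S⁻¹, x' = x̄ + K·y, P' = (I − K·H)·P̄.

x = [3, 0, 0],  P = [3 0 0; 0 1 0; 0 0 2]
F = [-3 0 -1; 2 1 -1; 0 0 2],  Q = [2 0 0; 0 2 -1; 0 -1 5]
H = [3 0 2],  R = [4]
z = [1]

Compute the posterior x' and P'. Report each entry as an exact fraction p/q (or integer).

x̄ = F·x = [-9, 6, 0]
P̄ = F·P·Fᵀ + Q = [31 -16 -4; -16 17 -5; -4 -5 13]
y = z − H·x̄ = [28]
S = H·P̄·Hᵀ + R = [287]
K = P̄·Hᵀ·S⁻¹ = [85/287; -58/287; 2/41]
x' = x̄ + K·y = [-29/41, 14/41, 56/41]
P' = (I − K·H)·P̄ = [1672/287 338/287 -334/41; 338/287 1515/287 -89/41; -334/41 -89/41 505/41]

x' = [-29/41, 14/41, 56/41]
P' = [1672/287 338/287 -334/41; 338/287 1515/287 -89/41; -334/41 -89/41 505/41]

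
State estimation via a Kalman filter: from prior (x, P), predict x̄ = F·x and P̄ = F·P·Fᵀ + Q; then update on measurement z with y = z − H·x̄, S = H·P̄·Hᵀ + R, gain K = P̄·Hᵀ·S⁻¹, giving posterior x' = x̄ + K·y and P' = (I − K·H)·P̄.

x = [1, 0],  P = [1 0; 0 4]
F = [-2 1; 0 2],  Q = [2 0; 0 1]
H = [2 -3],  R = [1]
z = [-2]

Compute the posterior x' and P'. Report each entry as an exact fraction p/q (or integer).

x' = [-102/49, -5/7]
P' = [482/49 46/7; 46/7 9/2]

x̄ = F·x = [-2, 0]
P̄ = F·P·Fᵀ + Q = [10 8; 8 17]
y = z − H·x̄ = [2]
S = H·P̄·Hᵀ + R = [98]
K = P̄·Hᵀ·S⁻¹ = [-2/49; -5/14]
x' = x̄ + K·y = [-102/49, -5/7]
P' = (I − K·H)·P̄ = [482/49 46/7; 46/7 9/2]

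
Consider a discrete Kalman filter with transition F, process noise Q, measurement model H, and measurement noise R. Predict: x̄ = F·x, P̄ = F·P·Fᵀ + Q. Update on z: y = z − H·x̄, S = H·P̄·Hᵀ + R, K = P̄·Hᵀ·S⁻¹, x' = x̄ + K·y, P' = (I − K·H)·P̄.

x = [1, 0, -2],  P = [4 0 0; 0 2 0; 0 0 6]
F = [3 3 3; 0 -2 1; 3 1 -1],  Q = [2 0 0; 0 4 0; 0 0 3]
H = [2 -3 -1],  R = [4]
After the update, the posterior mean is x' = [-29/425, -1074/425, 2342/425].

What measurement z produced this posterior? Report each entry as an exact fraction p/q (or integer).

x̄ = F·x = [-3, -2, 5]
P̄ = F·P·Fᵀ + Q = [110 6 24; 6 18 -10; 24 -10 47]
S = H·P̄·Hᵀ + R = [425]
K = P̄·Hᵀ·S⁻¹ = [178/425; -32/425; 31/425]
x' − x̄ = [1246/425, -224/425, 217/425] = K·y
y = (KᵀK)⁻¹·Kᵀ·(x' − x̄) = [7]
z = y + H·x̄ = [7] + [-5] = [2]

z = [2]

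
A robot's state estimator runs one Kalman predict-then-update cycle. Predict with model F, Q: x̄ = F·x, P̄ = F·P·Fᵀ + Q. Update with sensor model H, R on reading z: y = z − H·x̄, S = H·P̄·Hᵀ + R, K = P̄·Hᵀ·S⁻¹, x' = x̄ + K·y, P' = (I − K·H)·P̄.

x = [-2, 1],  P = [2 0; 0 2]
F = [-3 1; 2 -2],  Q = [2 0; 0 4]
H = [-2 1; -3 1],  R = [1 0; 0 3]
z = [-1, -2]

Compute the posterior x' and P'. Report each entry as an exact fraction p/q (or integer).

x̄ = F·x = [7, -6]
P̄ = F·P·Fᵀ + Q = [22 -16; -16 20]
y = z − H·x̄ = [19, 25]
S = H·P̄·Hᵀ + R = [173 232; 232 317]
K = P̄·Hᵀ·S⁻¹ = [4/1017 -266/1017; 236/339 -100/339]
x' = x̄ + K·y = [545/1017, -50/339]
P' = (I − K·H)·P̄ = [802/1017 536/339; 536/339 436/113]

x' = [545/1017, -50/339]
P' = [802/1017 536/339; 536/339 436/113]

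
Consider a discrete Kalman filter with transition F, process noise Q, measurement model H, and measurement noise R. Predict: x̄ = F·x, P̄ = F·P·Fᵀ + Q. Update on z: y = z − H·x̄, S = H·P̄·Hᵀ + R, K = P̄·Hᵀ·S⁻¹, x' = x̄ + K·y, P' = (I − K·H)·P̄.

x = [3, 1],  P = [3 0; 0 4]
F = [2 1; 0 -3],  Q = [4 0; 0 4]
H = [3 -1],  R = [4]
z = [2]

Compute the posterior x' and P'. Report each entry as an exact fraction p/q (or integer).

x' = [61/37, 98/37]
P' = [92/37 240/37; 240/37 758/37]

x̄ = F·x = [7, -3]
P̄ = F·P·Fᵀ + Q = [20 -12; -12 40]
y = z − H·x̄ = [-22]
S = H·P̄·Hᵀ + R = [296]
K = P̄·Hᵀ·S⁻¹ = [9/37; -19/74]
x' = x̄ + K·y = [61/37, 98/37]
P' = (I − K·H)·P̄ = [92/37 240/37; 240/37 758/37]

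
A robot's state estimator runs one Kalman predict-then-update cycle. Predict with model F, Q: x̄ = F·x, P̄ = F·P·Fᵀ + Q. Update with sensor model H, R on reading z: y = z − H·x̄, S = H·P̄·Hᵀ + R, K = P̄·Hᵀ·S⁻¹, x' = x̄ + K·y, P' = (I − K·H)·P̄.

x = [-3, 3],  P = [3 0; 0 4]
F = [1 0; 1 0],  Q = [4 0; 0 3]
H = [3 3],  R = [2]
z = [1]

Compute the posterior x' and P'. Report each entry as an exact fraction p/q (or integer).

x̄ = F·x = [-3, -3]
P̄ = F·P·Fᵀ + Q = [7 3; 3 6]
y = z − H·x̄ = [19]
S = H·P̄·Hᵀ + R = [173]
K = P̄·Hᵀ·S⁻¹ = [30/173; 27/173]
x' = x̄ + K·y = [51/173, -6/173]
P' = (I − K·H)·P̄ = [311/173 -291/173; -291/173 309/173]

x' = [51/173, -6/173]
P' = [311/173 -291/173; -291/173 309/173]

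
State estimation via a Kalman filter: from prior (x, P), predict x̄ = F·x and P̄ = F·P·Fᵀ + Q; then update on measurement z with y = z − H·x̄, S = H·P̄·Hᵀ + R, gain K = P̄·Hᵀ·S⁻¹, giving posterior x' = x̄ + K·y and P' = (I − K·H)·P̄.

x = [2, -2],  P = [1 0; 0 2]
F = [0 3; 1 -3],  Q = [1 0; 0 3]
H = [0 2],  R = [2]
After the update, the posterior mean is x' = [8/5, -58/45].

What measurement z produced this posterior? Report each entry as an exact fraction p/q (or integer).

x̄ = F·x = [-6, 8]
P̄ = F·P·Fᵀ + Q = [19 -18; -18 22]
S = H·P̄·Hᵀ + R = [90]
K = P̄·Hᵀ·S⁻¹ = [-2/5; 22/45]
x' − x̄ = [38/5, -418/45] = K·y
y = (KᵀK)⁻¹·Kᵀ·(x' − x̄) = [-19]
z = y + H·x̄ = [-19] + [16] = [-3]

z = [-3]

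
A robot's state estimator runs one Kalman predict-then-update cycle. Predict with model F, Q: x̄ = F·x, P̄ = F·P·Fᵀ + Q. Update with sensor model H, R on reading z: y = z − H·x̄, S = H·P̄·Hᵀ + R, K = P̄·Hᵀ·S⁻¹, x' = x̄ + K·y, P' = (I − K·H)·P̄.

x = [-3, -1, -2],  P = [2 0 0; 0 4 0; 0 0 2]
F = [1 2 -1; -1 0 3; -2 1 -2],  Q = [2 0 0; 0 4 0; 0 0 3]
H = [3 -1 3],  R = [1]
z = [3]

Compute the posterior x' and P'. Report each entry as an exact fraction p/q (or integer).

x' = [-1887/335, -357/335, 2106/335]
P' = [2568/335 848/335 -2269/335; 848/335 5448/335 956/335; -2269/335 956/335 5209/670]

x̄ = F·x = [-3, -3, 9]
P̄ = F·P·Fᵀ + Q = [22 -8 8; -8 24 -8; 8 -8 23]
y = z − H·x̄ = [-18]
S = H·P̄·Hᵀ + R = [670]
K = P̄·Hᵀ·S⁻¹ = [49/335; -36/335; 101/670]
x' = x̄ + K·y = [-1887/335, -357/335, 2106/335]
P' = (I − K·H)·P̄ = [2568/335 848/335 -2269/335; 848/335 5448/335 956/335; -2269/335 956/335 5209/670]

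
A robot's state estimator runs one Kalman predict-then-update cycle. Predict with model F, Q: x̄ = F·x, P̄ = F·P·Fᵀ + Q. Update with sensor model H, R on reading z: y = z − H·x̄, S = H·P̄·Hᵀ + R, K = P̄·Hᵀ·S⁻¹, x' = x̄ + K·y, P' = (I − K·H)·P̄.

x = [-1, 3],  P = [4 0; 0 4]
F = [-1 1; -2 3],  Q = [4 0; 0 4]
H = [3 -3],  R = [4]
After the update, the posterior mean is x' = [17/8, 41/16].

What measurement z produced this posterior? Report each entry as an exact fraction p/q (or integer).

x̄ = F·x = [4, 11]
P̄ = F·P·Fᵀ + Q = [12 20; 20 56]
S = H·P̄·Hᵀ + R = [256]
K = P̄·Hᵀ·S⁻¹ = [-3/32; -27/64]
x' − x̄ = [-15/8, -135/16] = K·y
y = (KᵀK)⁻¹·Kᵀ·(x' − x̄) = [20]
z = y + H·x̄ = [20] + [-21] = [-1]

z = [-1]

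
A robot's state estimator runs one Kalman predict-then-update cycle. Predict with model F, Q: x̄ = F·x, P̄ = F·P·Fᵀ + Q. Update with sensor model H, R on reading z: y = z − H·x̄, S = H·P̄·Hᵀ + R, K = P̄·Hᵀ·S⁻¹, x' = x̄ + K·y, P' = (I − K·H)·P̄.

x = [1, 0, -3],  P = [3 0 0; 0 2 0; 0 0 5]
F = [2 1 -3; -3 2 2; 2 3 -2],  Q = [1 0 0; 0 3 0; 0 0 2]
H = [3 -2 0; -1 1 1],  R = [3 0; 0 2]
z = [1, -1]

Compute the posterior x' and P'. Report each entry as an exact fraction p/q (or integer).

x' = [617/1814, -223/3628, -11359/21768]
P' = [1808/907 2334/907 7/907; 2334/907 3609/907 -911/1814; 7/907 -911/1814 22577/10884]

x̄ = F·x = [11, -9, 8]
P̄ = F·P·Fᵀ + Q = [60 -44 48; -44 58 -26; 48 -26 52]
y = z − H·x̄ = [-50, 11]
S = H·P̄·Hᵀ + R = [1303 -320; -320 112]
K = P̄·Hᵀ·S⁻¹ = [252/907 533/1814; -72/907 1639/3628; 932/2721 17027/21768]
x' = x̄ + K·y = [617/1814, -223/3628, -11359/21768]
P' = (I − K·H)·P̄ = [1808/907 2334/907 7/907; 2334/907 3609/907 -911/1814; 7/907 -911/1814 22577/10884]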